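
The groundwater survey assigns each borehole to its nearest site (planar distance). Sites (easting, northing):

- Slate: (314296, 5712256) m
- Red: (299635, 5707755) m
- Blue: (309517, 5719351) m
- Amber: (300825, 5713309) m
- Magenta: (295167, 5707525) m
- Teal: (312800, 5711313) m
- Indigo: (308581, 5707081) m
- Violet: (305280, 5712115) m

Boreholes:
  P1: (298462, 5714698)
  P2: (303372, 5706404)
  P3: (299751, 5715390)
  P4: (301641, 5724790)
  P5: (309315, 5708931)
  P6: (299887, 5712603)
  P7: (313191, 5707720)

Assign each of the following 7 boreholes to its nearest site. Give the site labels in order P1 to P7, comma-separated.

P1 → Amber (d²=7513090.00)
P2 → Red (d²=15790370.00)
P3 → Amber (d²=5484037.00)
P4 → Blue (d²=91614097.00)
P5 → Indigo (d²=3961256.00)
P6 → Amber (d²=1378280.00)
P7 → Teal (d²=13062530.00)

Amber, Red, Amber, Blue, Indigo, Amber, Teal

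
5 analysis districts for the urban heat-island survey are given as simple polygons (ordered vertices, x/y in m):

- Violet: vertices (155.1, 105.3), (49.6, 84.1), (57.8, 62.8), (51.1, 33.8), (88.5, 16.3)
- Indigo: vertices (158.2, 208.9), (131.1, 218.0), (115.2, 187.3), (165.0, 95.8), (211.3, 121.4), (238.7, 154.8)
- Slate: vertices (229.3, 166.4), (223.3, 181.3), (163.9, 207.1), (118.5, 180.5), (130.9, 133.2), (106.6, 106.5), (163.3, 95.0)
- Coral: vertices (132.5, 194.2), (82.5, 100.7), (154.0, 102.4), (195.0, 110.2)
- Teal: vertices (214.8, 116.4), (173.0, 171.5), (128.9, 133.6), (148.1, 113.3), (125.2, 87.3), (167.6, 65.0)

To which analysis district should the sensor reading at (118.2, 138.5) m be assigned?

Coral

Cast a ray rightward from (118.2, 138.5). For each polygon, the edges (by vertex number in listed order) whose endpoints lie on opposite sides of y = 138.5, where each meets that height, and whether that is right or left of the point:
Violet: no edge straddles that height → 0 crossings.
Indigo: 3–4 at x≈141.76 (right), 5–6 at x≈225.33 (right) → 2 crossings.
Slate: 4–5 at x≈129.51 (right), 7–1 at x≈203.51 (right) → 2 crossings.
Coral: 1–2 at x≈102.71 (left), 4–1 at x≈173.94 (right) → 1 crossing.
Teal: 1–2 at x≈198.03 (right), 2–3 at x≈134.60 (right) → 2 crossings.
Only Coral has an odd count, so the point is inside Coral.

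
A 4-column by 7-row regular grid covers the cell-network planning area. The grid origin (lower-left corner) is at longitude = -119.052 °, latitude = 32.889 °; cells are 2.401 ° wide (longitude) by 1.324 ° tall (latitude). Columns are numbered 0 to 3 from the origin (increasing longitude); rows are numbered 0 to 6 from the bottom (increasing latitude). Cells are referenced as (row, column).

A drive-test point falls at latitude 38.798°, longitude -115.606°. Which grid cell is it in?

(4, 1)

Column index: ⌊(-115.606 − -119.052) / 2.401⌋ = ⌊1.435⌋ = 1
Row offset from origin: ⌊(38.798 − 32.889) / 1.324⌋ = ⌊4.463⌋ = 4 → row 4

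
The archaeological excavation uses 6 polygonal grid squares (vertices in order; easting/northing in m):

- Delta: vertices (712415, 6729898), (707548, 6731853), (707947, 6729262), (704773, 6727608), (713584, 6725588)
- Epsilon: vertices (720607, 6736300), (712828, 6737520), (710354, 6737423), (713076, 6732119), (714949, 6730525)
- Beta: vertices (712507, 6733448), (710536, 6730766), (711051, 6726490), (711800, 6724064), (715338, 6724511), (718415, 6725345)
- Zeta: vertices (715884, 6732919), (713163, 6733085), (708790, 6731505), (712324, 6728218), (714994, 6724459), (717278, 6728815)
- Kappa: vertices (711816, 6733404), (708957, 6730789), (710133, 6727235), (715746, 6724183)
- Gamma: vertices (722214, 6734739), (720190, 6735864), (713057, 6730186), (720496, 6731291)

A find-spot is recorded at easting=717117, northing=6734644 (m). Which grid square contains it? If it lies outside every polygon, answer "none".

Cast a ray rightward from (717117, 6734644). For each polygon, the edges (by vertex number in listed order) whose endpoints lie on opposite sides of northing = 6734644, where each meets that height, and whether that is right or left of the point:
Delta: no edge straddles that height → 0 crossings.
Epsilon: 3–4 at easting≈711780.2 (left), 5–1 at easting≈718984.6 (right) → 1 crossing.
Beta: no edge straddles that height → 0 crossings.
Zeta: no edge straddles that height → 0 crossings.
Kappa: no edge straddles that height → 0 crossings.
Gamma: 2–3 at easting≈718657.4 (right), 4–1 at easting≈722166.7 (right) → 2 crossings.
Only Epsilon has an odd count, so the point is inside Epsilon.

Epsilon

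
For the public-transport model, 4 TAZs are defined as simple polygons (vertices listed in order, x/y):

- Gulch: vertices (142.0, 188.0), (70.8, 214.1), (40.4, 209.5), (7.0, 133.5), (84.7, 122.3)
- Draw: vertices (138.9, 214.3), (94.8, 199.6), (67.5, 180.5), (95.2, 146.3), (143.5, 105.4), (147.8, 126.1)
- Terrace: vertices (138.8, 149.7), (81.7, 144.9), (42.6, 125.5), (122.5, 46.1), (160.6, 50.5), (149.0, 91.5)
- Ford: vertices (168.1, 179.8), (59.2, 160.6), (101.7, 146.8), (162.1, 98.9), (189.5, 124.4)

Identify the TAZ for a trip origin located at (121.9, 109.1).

Cast a ray rightward from (121.9, 109.1). For each polygon, the edges (by vertex number in listed order) whose endpoints lie on opposite sides of y = 109.1, where each meets that height, and whether that is right or left of the point:
Gulch: no edge straddles that height → 0 crossings.
Draw: 4–5 at x≈139.13 (right), 5–6 at x≈144.27 (right) → 2 crossings.
Terrace: 3–4 at x≈59.10 (left), 6–1 at x≈145.92 (right) → 1 crossing.
Ford: 3–4 at x≈149.24 (right), 4–5 at x≈173.06 (right) → 2 crossings.
Only Terrace has an odd count, so the point is inside Terrace.

Terrace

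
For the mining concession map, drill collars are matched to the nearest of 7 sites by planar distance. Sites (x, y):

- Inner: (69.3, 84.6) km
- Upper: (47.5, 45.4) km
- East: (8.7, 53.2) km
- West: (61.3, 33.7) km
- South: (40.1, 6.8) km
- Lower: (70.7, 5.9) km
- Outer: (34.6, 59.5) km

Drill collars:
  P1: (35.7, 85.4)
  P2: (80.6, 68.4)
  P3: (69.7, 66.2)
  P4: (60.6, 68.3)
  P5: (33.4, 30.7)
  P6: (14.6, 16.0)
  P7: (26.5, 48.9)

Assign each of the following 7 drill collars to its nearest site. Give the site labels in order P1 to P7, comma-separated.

P1 → Outer (d²=672.02)
P2 → Inner (d²=390.13)
P3 → Inner (d²=338.72)
P4 → Inner (d²=341.38)
P5 → Upper (d²=414.90)
P6 → South (d²=734.89)
P7 → Outer (d²=177.97)

Outer, Inner, Inner, Inner, Upper, South, Outer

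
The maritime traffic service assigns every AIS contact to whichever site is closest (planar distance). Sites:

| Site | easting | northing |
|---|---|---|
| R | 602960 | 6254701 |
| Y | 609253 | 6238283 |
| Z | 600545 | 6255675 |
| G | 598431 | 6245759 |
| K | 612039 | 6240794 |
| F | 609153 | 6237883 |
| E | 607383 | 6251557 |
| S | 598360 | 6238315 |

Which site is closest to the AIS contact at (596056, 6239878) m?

S

Squared distances to each site:
R: 267386545.000; Y: 176704834.000; Z: 269696330.000; G: 40226786.000; K: 256295345.000; F: 175511434.000; E: 264699970.000; S: 7751385.000.
Minimum at S.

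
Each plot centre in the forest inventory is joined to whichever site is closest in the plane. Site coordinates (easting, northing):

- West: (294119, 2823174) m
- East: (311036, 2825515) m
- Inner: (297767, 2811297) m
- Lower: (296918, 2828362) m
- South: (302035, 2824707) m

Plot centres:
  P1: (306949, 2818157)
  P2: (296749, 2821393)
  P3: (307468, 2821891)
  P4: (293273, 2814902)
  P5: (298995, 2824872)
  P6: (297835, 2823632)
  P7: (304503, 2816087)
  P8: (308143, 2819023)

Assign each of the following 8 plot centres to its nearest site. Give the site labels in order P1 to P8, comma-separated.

P1 → South (d²=67049896.00)
P2 → West (d²=10088861.00)
P3 → East (d²=25864000.00)
P4 → Inner (d²=33192061.00)
P5 → South (d²=9268825.00)
P6 → West (d²=14018420.00)
P7 → Inner (d²=68317796.00)
P8 → East (d²=50515513.00)

South, West, East, Inner, South, West, Inner, East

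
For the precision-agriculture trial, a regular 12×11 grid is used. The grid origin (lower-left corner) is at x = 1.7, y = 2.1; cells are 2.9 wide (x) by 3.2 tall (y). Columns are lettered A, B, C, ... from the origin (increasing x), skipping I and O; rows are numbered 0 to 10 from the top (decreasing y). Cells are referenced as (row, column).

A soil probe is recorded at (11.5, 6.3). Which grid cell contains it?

(9, D)

Column index: ⌊(11.5 − 1.7) / 2.9⌋ = ⌊3.379⌋ = 3 → column D
Row offset from origin: ⌊(6.3 − 2.1) / 3.2⌋ = ⌊1.312⌋ = 1 → row 9 (counted from top)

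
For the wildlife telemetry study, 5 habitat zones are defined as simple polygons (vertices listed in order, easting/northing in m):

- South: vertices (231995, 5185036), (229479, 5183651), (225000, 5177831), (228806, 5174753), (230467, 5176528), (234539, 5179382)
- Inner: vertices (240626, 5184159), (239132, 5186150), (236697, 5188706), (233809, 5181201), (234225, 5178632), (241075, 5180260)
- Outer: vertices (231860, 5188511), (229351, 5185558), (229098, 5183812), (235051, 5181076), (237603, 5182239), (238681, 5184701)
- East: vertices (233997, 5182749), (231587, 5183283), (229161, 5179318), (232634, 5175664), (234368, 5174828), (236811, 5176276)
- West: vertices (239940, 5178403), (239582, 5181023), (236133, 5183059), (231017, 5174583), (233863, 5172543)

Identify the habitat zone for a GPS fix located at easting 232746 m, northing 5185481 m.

Outer

Cast a ray rightward from (232746, 5185481). For each polygon, the edges (by vertex number in listed order) whose endpoints lie on opposite sides of northing = 5185481, where each meets that height, and whether that is right or left of the point:
South: no edge straddles that height → 0 crossings.
Inner: 1–2 at easting≈239634.0 (right), 3–4 at easting≈235456.0 (right) → 2 crossings.
Outer: 2–3 at easting≈229339.8 (left), 6–1 at easting≈237284.6 (right) → 1 crossing.
East: no edge straddles that height → 0 crossings.
West: no edge straddles that height → 0 crossings.
Only Outer has an odd count, so the point is inside Outer.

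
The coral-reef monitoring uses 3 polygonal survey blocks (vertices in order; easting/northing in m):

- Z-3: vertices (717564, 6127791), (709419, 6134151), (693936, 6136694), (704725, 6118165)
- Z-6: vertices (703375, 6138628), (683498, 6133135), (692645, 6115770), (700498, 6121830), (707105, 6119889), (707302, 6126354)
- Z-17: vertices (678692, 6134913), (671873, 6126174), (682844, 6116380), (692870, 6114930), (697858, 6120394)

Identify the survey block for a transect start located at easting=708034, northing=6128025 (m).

Z-3

Cast a ray rightward from (708034, 6128025). For each polygon, the edges (by vertex number in listed order) whose endpoints lie on opposite sides of northing = 6128025, where each meets that height, and whether that is right or left of the point:
Z-3: 1–2 at easting≈717264.3 (right), 3–4 at easting≈698983.8 (left) → 1 crossing.
Z-6: 2–3 at easting≈686189.7 (left), 6–1 at easting≈706767.4 (left) → 0 crossings.
Z-17: 1–2 at easting≈673317.3 (left), 5–1 at easting≈687784.6 (left) → 0 crossings.
Only Z-3 has an odd count, so the point is inside Z-3.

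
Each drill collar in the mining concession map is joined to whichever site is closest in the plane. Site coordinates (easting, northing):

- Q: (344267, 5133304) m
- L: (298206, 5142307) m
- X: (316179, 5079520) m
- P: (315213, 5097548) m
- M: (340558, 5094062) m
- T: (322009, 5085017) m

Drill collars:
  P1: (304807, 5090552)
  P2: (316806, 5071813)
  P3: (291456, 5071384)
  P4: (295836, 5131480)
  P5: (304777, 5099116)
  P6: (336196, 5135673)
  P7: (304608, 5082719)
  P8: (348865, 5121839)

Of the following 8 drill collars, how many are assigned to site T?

P1 → P
P2 → X
P3 → X
P4 → L
P5 → P
P6 → Q
P7 → X
P8 → Q
0 of the 8 go to T.

0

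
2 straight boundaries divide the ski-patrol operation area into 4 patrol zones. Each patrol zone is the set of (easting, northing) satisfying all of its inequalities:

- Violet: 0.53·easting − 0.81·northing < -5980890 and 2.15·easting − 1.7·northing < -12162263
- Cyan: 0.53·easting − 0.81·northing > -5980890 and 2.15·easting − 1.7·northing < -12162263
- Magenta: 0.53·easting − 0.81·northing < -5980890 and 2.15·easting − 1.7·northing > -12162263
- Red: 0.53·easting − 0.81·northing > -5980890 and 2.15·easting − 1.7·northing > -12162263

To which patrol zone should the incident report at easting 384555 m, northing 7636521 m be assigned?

0.53·384555 − 0.81·7636521 = -5981767.860, which is < -5980890
2.15·384555 − 1.7·7636521 = -12155292.450, which is > -12162263
This sign pattern matches Magenta.

Magenta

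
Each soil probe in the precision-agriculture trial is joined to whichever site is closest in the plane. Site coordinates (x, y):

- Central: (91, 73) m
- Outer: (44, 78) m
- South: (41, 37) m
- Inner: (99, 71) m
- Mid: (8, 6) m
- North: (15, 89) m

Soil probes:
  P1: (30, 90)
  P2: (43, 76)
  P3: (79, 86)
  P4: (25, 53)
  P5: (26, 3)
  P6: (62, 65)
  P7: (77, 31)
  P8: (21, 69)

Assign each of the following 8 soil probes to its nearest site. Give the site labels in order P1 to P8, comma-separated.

North, Outer, Central, South, Mid, Outer, South, North

P1 → North (d²=226.00)
P2 → Outer (d²=5.00)
P3 → Central (d²=313.00)
P4 → South (d²=512.00)
P5 → Mid (d²=333.00)
P6 → Outer (d²=493.00)
P7 → South (d²=1332.00)
P8 → North (d²=436.00)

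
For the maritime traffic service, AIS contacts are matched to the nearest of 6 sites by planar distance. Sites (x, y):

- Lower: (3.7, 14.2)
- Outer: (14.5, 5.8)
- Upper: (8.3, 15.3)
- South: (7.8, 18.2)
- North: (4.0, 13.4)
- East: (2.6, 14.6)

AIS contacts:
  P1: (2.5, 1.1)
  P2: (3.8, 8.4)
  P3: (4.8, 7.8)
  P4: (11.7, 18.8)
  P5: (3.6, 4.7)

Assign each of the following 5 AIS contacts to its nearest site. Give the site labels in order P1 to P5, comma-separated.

P1 → North (d²=153.54)
P2 → North (d²=25.04)
P3 → North (d²=32.00)
P4 → South (d²=15.57)
P5 → North (d²=75.85)

North, North, North, South, North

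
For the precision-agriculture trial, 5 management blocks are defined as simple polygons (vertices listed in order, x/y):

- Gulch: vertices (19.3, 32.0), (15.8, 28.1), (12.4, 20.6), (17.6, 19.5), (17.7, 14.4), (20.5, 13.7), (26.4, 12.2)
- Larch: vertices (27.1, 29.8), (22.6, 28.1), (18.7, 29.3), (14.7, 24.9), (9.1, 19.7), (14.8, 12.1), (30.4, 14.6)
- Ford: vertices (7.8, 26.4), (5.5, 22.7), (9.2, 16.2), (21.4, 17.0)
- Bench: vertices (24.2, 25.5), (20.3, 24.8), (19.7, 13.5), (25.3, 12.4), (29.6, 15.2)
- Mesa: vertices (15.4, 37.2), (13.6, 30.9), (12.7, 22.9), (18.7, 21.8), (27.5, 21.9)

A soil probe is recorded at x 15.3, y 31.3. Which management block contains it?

Mesa

Cast a ray rightward from (15.3, 31.3). For each polygon, the edges (by vertex number in listed order) whose endpoints lie on opposite sides of y = 31.3, where each meets that height, and whether that is right or left of the point:
Gulch: 1–2 at x≈18.67 (right), 7–1 at x≈19.55 (right) → 2 crossings.
Larch: no edge straddles that height → 0 crossings.
Ford: no edge straddles that height → 0 crossings.
Bench: no edge straddles that height → 0 crossings.
Mesa: 1–2 at x≈13.71 (left), 5–1 at x≈20.07 (right) → 1 crossing.
Only Mesa has an odd count, so the point is inside Mesa.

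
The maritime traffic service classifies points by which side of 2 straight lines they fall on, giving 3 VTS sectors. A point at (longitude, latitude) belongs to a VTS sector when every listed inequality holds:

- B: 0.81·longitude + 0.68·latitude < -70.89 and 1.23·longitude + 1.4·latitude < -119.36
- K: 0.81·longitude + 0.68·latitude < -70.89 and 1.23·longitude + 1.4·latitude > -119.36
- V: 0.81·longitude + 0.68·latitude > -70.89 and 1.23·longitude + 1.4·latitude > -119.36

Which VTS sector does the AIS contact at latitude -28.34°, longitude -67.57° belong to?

B

0.81·-67.57 + 0.68·-28.34 = -74.003, which is < -70.89
1.23·-67.57 + 1.4·-28.34 = -122.787, which is < -119.36
This sign pattern matches B.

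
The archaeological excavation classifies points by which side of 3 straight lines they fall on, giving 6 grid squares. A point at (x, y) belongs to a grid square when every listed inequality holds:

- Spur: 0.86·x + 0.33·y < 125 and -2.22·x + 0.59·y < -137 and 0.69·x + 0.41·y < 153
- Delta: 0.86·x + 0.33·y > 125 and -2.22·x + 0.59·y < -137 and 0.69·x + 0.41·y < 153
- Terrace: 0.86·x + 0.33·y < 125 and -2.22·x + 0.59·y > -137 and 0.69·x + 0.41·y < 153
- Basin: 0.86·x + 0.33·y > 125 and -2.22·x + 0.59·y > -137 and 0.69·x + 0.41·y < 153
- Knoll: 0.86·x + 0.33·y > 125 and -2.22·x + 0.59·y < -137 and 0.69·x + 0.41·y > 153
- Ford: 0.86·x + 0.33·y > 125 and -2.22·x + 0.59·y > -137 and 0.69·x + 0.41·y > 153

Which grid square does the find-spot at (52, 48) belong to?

0.86·52 + 0.33·48 = 60.560, which is < 125
-2.22·52 + 0.59·48 = -87.120, which is > -137
0.69·52 + 0.41·48 = 55.560, which is < 153
This sign pattern matches Terrace.

Terrace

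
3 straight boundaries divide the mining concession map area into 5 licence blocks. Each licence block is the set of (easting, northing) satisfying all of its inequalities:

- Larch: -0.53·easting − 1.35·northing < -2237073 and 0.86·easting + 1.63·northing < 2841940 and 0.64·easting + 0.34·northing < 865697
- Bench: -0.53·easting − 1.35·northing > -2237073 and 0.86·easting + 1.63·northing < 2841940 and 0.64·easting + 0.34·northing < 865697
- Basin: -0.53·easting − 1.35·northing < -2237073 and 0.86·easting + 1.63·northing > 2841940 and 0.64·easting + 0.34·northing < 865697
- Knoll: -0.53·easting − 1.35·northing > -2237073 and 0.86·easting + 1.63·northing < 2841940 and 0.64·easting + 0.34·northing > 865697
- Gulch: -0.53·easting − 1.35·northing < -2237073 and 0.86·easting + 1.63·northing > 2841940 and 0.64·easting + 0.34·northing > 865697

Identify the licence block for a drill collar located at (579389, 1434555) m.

Larch

-0.53·579389 − 1.35·1434555 = -2243725.420, which is < -2237073
0.86·579389 + 1.63·1434555 = 2836599.190, which is < 2841940
0.64·579389 + 0.34·1434555 = 858557.660, which is < 865697
This sign pattern matches Larch.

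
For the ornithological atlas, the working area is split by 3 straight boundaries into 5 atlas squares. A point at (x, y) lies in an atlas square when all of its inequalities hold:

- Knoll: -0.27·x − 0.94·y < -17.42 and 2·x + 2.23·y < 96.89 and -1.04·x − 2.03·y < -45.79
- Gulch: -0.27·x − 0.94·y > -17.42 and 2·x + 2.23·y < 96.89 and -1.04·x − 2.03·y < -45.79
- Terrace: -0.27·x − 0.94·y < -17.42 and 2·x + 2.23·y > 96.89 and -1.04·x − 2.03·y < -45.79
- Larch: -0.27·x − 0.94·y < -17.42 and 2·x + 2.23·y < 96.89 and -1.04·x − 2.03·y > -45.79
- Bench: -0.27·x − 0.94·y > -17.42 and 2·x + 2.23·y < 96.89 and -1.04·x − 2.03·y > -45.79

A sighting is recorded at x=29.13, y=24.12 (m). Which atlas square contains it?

-0.27·29.13 − 0.94·24.12 = -30.538, which is < -17.42
2·29.13 + 2.23·24.12 = 112.048, which is > 96.89
-1.04·29.13 − 2.03·24.12 = -79.259, which is < -45.79
This sign pattern matches Terrace.

Terrace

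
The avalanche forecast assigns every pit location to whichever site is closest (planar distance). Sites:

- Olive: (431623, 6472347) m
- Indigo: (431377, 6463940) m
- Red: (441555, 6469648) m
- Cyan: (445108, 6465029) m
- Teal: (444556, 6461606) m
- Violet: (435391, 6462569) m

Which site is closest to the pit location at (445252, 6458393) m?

Squared distances to each site:
Olive: 380463757.000; Indigo: 223284834.000; Red: 140342834.000; Cyan: 44057232.000; Teal: 10807785.000; Violet: 114678297.000.
Minimum at Teal.

Teal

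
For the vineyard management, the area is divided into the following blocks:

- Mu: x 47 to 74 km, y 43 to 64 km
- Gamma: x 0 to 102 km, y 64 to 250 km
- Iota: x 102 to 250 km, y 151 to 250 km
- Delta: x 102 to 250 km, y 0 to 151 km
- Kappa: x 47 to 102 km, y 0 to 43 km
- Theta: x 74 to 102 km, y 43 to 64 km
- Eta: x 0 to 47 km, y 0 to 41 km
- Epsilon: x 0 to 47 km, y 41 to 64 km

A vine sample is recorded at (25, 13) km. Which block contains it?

Eta

The point has x = 25 and y = 13.
Only Eta satisfies 0 ≤ x ≤ 47 and 0 ≤ y ≤ 41.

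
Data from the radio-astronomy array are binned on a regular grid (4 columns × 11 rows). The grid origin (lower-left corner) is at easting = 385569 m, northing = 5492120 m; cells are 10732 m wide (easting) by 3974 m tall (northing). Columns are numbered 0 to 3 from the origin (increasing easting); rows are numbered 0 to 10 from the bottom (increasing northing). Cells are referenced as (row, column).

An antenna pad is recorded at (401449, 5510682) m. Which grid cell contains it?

(4, 1)

Column index: ⌊(401449 − 385569) / 10732⌋ = ⌊1.480⌋ = 1
Row offset from origin: ⌊(5510682 − 5492120) / 3974⌋ = ⌊4.671⌋ = 4 → row 4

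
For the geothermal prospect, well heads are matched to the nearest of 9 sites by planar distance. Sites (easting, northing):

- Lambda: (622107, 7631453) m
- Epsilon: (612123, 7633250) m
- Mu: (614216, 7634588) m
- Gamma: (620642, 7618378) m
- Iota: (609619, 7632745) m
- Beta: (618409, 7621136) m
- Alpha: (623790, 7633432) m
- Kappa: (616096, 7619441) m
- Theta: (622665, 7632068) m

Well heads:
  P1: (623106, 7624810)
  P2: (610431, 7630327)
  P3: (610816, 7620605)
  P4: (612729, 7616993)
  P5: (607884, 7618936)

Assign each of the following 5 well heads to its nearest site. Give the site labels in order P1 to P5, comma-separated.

P1 → Beta (d²=35560085.00)
P2 → Iota (d²=6506068.00)
P3 → Kappa (d²=29233296.00)
P4 → Kappa (d²=17329393.00)
P5 → Kappa (d²=67691969.00)

Beta, Iota, Kappa, Kappa, Kappa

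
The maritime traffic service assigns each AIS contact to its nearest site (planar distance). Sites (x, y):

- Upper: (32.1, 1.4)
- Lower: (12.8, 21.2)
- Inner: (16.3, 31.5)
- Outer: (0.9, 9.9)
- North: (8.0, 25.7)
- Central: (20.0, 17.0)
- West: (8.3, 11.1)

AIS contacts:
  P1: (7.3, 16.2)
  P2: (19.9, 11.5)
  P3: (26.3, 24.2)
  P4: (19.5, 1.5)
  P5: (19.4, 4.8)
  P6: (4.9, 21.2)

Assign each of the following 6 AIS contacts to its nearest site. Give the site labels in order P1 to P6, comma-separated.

P1 → West (d²=27.01)
P2 → Central (d²=30.26)
P3 → Central (d²=91.53)
P4 → Upper (d²=158.77)
P5 → Central (d²=149.20)
P6 → North (d²=29.86)

West, Central, Central, Upper, Central, North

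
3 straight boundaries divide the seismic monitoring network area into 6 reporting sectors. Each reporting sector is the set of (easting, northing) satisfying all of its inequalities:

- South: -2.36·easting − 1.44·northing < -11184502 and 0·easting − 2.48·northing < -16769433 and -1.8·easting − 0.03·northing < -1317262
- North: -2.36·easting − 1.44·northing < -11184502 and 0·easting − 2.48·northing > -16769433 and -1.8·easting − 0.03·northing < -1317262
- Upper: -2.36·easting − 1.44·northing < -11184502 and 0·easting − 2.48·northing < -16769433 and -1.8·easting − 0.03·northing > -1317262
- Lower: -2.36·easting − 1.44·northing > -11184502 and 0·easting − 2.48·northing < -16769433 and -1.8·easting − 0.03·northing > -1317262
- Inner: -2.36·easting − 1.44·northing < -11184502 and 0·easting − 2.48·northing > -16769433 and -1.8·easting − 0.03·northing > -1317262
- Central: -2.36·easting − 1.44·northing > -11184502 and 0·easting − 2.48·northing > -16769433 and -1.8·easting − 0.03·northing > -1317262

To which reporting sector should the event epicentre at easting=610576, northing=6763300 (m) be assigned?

Lower

-2.36·610576 − 1.44·6763300 = -11180111.360, which is > -11184502
0·610576 − 2.48·6763300 = -16772984.000, which is < -16769433
-1.8·610576 − 0.03·6763300 = -1301935.800, which is > -1317262
This sign pattern matches Lower.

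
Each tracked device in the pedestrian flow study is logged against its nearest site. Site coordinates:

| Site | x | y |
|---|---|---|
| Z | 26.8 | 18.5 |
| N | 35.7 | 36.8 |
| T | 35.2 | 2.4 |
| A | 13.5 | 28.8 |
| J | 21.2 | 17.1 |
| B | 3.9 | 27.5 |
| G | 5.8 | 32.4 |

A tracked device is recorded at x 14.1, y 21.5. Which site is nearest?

Squared distances to each site:
Z: 170.290; N: 700.650; T: 810.020; A: 53.650; J: 69.770; B: 140.040; G: 187.700.
Minimum at A.

A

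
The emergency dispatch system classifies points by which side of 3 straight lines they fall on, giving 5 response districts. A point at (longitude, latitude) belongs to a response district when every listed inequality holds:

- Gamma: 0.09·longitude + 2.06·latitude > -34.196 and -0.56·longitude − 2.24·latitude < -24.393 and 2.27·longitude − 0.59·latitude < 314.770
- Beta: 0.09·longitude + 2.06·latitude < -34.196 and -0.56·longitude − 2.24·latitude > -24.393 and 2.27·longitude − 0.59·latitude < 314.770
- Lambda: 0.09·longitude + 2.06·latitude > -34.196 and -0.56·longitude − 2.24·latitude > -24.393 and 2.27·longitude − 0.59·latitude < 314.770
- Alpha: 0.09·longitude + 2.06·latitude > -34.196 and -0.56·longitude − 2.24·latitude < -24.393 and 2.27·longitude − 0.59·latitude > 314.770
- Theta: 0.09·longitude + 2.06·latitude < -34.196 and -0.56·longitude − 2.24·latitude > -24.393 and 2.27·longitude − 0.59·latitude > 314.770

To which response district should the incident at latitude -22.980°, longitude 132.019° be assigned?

Beta

0.09·132.019 + 2.06·-22.980 = -35.457, which is < -34.196
-0.56·132.019 − 2.24·-22.980 = -22.455, which is > -24.393
2.27·132.019 − 0.59·-22.980 = 313.241, which is < 314.770
This sign pattern matches Beta.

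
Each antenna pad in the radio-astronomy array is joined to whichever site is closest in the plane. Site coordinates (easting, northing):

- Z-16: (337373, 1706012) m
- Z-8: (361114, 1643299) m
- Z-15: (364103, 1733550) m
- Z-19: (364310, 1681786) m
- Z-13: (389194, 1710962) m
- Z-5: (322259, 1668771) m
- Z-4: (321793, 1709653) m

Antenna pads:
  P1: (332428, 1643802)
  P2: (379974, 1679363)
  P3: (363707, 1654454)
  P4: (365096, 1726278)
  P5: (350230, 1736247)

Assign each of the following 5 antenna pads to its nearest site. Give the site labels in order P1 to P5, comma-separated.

P1 → Z-5 (d²=726859522.00)
P2 → Z-19 (d²=251231825.00)
P3 → Z-8 (d²=131157674.00)
P4 → Z-15 (d²=53868033.00)
P5 → Z-15 (d²=199733938.00)

Z-5, Z-19, Z-8, Z-15, Z-15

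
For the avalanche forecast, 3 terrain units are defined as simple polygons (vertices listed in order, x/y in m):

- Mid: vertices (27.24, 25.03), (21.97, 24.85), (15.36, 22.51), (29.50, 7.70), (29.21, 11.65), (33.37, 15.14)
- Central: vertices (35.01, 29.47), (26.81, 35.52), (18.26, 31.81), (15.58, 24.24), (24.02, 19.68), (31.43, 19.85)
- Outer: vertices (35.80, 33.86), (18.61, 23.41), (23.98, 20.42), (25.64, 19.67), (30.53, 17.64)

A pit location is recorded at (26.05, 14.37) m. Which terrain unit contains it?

Mid

Cast a ray rightward from (26.05, 14.37). For each polygon, the edges (by vertex number in listed order) whose endpoints lie on opposite sides of y = 14.37, where each meets that height, and whether that is right or left of the point:
Mid: 3–4 at x≈23.132 (left), 5–6 at x≈32.452 (right) → 1 crossing.
Central: no edge straddles that height → 0 crossings.
Outer: no edge straddles that height → 0 crossings.
Only Mid has an odd count, so the point is inside Mid.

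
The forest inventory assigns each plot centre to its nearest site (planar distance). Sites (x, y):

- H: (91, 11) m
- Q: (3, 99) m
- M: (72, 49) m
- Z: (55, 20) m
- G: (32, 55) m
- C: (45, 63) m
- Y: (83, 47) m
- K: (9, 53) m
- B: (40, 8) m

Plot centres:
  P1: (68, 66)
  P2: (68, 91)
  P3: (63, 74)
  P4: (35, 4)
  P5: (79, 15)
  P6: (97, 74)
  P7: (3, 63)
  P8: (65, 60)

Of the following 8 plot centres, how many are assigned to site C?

P1 → M
P2 → C
P3 → C
P4 → B
P5 → H
P6 → Y
P7 → K
P8 → M
2 of the 8 go to C.

2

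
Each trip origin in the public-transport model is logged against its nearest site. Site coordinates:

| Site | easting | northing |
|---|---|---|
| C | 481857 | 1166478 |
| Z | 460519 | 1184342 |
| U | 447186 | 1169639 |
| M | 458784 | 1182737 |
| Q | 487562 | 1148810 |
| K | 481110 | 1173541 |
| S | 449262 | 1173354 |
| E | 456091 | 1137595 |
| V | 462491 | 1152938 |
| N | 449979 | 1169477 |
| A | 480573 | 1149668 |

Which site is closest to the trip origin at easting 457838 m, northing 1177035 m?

Squared distances to each site:
C: 688362610.000; Z: 60580010.000; U: 168165920.000; M: 33407720.000; Q: 1680166801.000; K: 553794020.000; S: 87097537.000; E: 1558565609.000; V: 602315818.000; N: 118887245.000; A: 1265832914.000.
Minimum at M.

M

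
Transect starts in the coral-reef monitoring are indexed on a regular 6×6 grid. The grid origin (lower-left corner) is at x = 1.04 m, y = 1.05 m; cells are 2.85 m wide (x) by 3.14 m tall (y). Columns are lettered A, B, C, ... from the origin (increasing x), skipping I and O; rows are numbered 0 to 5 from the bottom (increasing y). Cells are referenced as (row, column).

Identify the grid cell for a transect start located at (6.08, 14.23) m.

(4, B)

Column index: ⌊(6.08 − 1.04) / 2.85⌋ = ⌊1.768⌋ = 1 → column B
Row offset from origin: ⌊(14.23 − 1.05) / 3.14⌋ = ⌊4.197⌋ = 4 → row 4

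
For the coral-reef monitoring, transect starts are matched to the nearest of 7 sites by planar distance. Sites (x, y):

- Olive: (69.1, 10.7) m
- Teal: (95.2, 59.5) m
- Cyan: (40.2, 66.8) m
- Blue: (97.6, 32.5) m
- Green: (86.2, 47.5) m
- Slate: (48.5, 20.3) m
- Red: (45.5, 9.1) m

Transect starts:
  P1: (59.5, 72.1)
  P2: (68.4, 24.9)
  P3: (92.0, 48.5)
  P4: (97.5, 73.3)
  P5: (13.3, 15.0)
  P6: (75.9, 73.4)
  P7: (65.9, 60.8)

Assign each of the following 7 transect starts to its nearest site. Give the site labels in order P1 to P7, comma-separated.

Cyan, Olive, Green, Teal, Red, Teal, Green

P1 → Cyan (d²=400.58)
P2 → Olive (d²=202.13)
P3 → Green (d²=34.64)
P4 → Teal (d²=195.73)
P5 → Red (d²=1071.65)
P6 → Teal (d²=565.70)
P7 → Green (d²=588.98)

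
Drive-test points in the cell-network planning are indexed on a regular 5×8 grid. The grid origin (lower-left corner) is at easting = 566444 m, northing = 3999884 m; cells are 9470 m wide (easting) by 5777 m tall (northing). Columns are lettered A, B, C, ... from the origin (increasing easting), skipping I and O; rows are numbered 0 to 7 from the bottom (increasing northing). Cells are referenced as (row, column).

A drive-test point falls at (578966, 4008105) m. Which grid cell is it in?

Column index: ⌊(578966 − 566444) / 9470⌋ = ⌊1.322⌋ = 1 → column B
Row offset from origin: ⌊(4008105 − 3999884) / 5777⌋ = ⌊1.423⌋ = 1 → row 1

(1, B)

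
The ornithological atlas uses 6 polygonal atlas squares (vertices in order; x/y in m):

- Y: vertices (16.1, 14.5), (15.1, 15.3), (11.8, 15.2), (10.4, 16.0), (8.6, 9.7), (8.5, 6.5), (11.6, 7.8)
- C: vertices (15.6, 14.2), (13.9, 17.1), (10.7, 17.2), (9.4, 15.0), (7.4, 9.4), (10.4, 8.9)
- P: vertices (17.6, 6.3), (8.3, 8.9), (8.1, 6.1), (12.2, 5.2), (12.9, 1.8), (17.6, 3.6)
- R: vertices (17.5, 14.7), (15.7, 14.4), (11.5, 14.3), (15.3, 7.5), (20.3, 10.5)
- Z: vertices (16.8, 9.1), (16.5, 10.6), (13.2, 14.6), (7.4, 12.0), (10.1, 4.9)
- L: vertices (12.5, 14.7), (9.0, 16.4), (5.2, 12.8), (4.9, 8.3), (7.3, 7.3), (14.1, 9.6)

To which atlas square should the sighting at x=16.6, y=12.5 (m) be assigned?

R

Cast a ray rightward from (16.6, 12.5). For each polygon, the edges (by vertex number in listed order) whose endpoints lie on opposite sides of y = 12.5, where each meets that height, and whether that is right or left of the point:
Y: 4–5 at x≈9.40 (left), 7–1 at x≈14.76 (left) → 0 crossings.
C: 4–5 at x≈8.51 (left), 6–1 at x≈13.93 (left) → 0 crossings.
P: no edge straddles that height → 0 crossings.
R: 3–4 at x≈12.51 (left), 5–1 at x≈18.97 (right) → 1 crossing.
Z: 2–3 at x≈14.93 (left), 3–4 at x≈8.52 (left) → 0 crossings.
L: 3–4 at x≈5.18 (left), 6–1 at x≈13.19 (left) → 0 crossings.
Only R has an odd count, so the point is inside R.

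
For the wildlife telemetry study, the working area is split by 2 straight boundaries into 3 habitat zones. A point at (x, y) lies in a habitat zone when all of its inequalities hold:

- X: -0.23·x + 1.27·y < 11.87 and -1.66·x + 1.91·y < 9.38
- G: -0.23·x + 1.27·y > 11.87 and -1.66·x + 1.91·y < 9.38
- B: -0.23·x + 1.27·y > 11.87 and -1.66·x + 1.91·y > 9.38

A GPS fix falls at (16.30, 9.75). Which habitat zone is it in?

X

-0.23·16.30 + 1.27·9.75 = 8.633, which is < 11.87
-1.66·16.30 + 1.91·9.75 = -8.436, which is < 9.38
This sign pattern matches X.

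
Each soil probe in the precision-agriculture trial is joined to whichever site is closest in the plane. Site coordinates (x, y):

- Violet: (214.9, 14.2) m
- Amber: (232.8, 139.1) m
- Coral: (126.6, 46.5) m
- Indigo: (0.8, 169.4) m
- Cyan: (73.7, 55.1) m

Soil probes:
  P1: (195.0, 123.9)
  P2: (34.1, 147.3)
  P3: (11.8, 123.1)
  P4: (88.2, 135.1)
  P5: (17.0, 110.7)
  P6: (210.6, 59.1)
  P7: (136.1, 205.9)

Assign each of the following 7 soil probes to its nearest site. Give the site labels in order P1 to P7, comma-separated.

P1 → Amber (d²=1659.88)
P2 → Indigo (d²=1597.30)
P3 → Indigo (d²=2264.69)
P4 → Cyan (d²=6610.25)
P5 → Indigo (d²=3708.13)
P6 → Violet (d²=2034.50)
P7 → Amber (d²=13813.13)

Amber, Indigo, Indigo, Cyan, Indigo, Violet, Amber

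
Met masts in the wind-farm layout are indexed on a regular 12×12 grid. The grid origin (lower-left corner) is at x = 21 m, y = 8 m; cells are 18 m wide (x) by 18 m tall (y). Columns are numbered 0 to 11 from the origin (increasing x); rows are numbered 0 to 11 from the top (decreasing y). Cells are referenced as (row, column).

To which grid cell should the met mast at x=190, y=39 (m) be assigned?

(10, 9)

Column index: ⌊(190 − 21) / 18⌋ = ⌊9.389⌋ = 9
Row offset from origin: ⌊(39 − 8) / 18⌋ = ⌊1.722⌋ = 1 → row 10 (counted from top)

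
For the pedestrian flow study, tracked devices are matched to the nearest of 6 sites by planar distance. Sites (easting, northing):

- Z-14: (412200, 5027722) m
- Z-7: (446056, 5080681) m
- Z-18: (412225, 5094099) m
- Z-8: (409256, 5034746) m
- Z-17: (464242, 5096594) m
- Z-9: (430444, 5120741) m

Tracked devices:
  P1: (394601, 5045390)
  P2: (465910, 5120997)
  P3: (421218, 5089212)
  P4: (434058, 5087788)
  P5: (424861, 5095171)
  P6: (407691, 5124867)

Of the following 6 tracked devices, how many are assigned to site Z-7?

1

P1 → Z-8
P2 → Z-17
P3 → Z-18
P4 → Z-7
P5 → Z-18
P6 → Z-9
1 of the 6 goes to Z-7.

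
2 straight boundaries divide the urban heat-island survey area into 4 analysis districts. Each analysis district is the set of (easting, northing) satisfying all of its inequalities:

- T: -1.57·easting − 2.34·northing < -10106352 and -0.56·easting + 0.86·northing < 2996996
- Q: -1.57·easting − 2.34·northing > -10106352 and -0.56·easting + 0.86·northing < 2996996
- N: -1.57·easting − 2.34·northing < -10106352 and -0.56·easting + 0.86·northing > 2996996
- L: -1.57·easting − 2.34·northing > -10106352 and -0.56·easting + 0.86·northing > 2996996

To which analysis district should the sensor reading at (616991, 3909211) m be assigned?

N

-1.57·616991 − 2.34·3909211 = -10116229.610, which is < -10106352
-0.56·616991 + 0.86·3909211 = 3016406.500, which is > 2996996
This sign pattern matches N.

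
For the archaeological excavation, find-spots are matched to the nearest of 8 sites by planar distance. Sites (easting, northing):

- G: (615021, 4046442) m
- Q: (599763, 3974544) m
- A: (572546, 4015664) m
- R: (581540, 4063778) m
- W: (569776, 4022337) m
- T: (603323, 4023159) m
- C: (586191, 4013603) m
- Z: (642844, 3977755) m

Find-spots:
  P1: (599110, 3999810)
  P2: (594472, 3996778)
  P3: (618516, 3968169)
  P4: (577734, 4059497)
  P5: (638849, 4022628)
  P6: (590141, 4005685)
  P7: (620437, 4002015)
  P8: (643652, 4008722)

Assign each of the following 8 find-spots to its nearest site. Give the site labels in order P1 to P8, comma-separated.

C, C, Q, R, G, C, T, Z

P1 → C (d²=357147410.00)
P2 → C (d²=351655586.00)
P3 → Q (d²=392315634.00)
P4 → R (d²=32812597.00)
P5 → G (d²=1134880180.00)
P6 → C (d²=78297224.00)
P7 → T (d²=739957732.00)
P8 → Z (d²=959607953.00)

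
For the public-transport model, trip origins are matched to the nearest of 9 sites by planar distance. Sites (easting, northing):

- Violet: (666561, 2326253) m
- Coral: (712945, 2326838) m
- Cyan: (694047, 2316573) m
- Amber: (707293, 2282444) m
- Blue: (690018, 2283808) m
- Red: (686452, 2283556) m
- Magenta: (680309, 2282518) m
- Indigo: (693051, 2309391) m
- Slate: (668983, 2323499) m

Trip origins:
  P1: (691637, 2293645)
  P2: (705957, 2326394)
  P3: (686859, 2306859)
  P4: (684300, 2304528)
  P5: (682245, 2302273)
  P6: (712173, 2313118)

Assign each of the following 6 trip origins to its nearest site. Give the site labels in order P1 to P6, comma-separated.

P1 → Blue (d²=99387730.00)
P2 → Coral (d²=49029280.00)
P3 → Indigo (d²=44751888.00)
P4 → Indigo (d²=100228770.00)
P5 → Indigo (d²=167435560.00)
P6 → Coral (d²=188834384.00)

Blue, Coral, Indigo, Indigo, Indigo, Coral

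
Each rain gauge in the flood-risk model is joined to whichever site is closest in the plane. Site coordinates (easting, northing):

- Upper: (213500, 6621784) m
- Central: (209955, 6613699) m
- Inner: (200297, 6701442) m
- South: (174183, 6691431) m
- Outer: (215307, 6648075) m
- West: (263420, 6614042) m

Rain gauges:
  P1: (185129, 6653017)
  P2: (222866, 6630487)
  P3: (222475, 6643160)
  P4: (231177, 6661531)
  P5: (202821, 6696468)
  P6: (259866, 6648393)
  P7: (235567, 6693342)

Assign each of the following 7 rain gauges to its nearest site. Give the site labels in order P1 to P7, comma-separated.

Outer, Upper, Outer, Outer, Inner, West, Inner

P1 → Outer (d²=935135048.00)
P2 → Upper (d²=163464165.00)
P3 → Outer (d²=75537449.00)
P4 → Outer (d²=432920836.00)
P5 → Inner (d²=31111252.00)
P6 → West (d²=1192622117.00)
P7 → Inner (d²=1309582900.00)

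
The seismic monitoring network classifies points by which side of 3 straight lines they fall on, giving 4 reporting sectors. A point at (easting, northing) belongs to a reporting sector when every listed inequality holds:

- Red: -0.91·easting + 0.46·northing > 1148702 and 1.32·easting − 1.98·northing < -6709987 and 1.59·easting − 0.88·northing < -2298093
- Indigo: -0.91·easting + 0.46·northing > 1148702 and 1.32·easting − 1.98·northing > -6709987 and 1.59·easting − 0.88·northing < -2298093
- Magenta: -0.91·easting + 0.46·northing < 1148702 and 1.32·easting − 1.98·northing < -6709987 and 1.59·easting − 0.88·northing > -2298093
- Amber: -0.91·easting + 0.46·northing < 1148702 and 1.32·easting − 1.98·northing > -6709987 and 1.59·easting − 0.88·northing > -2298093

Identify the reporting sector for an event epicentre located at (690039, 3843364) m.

Amber

-0.91·690039 + 0.46·3843364 = 1140011.950, which is < 1148702
1.32·690039 − 1.98·3843364 = -6699009.240, which is > -6709987
1.59·690039 − 0.88·3843364 = -2284998.310, which is > -2298093
This sign pattern matches Amber.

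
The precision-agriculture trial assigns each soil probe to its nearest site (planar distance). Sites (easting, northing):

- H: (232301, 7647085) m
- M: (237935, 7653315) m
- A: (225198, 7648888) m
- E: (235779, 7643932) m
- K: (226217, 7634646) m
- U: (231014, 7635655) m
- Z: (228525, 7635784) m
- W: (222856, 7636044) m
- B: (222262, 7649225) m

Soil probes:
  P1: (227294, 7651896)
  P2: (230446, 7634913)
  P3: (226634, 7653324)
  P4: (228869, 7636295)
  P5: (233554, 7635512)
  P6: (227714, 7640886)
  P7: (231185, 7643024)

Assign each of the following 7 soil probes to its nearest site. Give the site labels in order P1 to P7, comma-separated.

A, U, A, Z, U, Z, H

P1 → A (d²=13441280.00)
P2 → U (d²=873188.00)
P3 → A (d²=21740192.00)
P4 → Z (d²=379457.00)
P5 → U (d²=6472049.00)
P6 → Z (d²=26688125.00)
P7 → H (d²=17737177.00)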